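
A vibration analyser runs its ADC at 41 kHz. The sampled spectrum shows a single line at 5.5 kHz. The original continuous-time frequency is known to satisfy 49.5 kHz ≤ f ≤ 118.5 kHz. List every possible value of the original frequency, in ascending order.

76.5 kHz, 87.5 kHz, 117.5 kHz

Frequencies that alias to 5.5 kHz are k·fs ± 5.5 kHz for integer k ≥ 0.
k=0: 5.5 kHz.
k=1: 35.5 kHz, 46.5 kHz.
k=2: 76.5 kHz, 87.5 kHz.
k=3: 117.5 kHz, 128.5 kHz.
k=4: 158.5 kHz, 169.5 kHz.
Within [49.5 kHz, 118.5 kHz]: 76.5 kHz, 87.5 kHz, 117.5 kHz.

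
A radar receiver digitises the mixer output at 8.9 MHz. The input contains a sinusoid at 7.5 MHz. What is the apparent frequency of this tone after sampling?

1.4 MHz

7.5 MHz > fs/2 = 4.45 MHz, folds to fs − 7.5 MHz = 1.4 MHz.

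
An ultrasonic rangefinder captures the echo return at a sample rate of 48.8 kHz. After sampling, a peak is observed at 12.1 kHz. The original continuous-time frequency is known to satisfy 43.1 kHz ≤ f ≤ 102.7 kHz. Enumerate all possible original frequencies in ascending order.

Frequencies that alias to 12.1 kHz are k·fs ± 12.1 kHz for integer k ≥ 0.
k=0: 12.1 kHz.
k=1: 36.7 kHz, 60.9 kHz.
k=2: 85.5 kHz, 109.7 kHz.
k=3: 134.3 kHz, 158.5 kHz.
Within [43.1 kHz, 102.7 kHz]: 60.9 kHz, 85.5 kHz.

60.9 kHz, 85.5 kHz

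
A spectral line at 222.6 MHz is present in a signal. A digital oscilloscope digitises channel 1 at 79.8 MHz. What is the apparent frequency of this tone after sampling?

16.8 MHz

222.6 MHz mod fs = 63 MHz.
63 MHz > fs/2 = 39.9 MHz, folds to fs − 63 MHz = 16.8 MHz.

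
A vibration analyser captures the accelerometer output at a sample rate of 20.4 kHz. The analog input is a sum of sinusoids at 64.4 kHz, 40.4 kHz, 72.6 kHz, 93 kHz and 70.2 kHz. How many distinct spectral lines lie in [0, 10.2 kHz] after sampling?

fs/2 = 10.2 kHz.
64.4 kHz mod fs = 3.2 kHz.
3.2 kHz ≤ fs/2 = 10.2 kHz, appears at 3.2 kHz.
40.4 kHz mod fs = 20 kHz.
20 kHz > fs/2 = 10.2 kHz, folds to fs − 20 kHz = 0.4 kHz.
72.6 kHz mod fs = 11.4 kHz.
11.4 kHz > fs/2 = 10.2 kHz, folds to fs − 11.4 kHz = 9 kHz.
93 kHz mod fs = 11.4 kHz.
11.4 kHz > fs/2 = 10.2 kHz, folds to fs − 11.4 kHz = 9 kHz.
70.2 kHz mod fs = 9 kHz.
9 kHz ≤ fs/2 = 10.2 kHz, appears at 9 kHz.
Distinct values: {0.4 kHz, 3.2 kHz, 9 kHz} → 3.

3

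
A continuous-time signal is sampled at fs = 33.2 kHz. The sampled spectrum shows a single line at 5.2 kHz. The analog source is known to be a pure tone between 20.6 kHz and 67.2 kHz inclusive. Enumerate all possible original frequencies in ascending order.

28 kHz, 38.4 kHz, 61.2 kHz

Frequencies that alias to 5.2 kHz are k·fs ± 5.2 kHz for integer k ≥ 0.
k=0: 5.2 kHz.
k=1: 28 kHz, 38.4 kHz.
k=2: 61.2 kHz, 71.6 kHz.
k=3: 94.4 kHz, 104.8 kHz.
Within [20.6 kHz, 67.2 kHz]: 28 kHz, 38.4 kHz, 61.2 kHz.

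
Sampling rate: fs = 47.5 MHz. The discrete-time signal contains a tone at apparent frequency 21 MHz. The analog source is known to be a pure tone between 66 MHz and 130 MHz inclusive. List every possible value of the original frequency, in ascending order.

Frequencies that alias to 21 MHz are k·fs ± 21 MHz for integer k ≥ 0.
k=0: 21 MHz.
k=1: 26.5 MHz, 68.5 MHz.
k=2: 74 MHz, 116 MHz.
k=3: 121.5 MHz, 163.5 MHz.
k=4: 169 MHz, 211 MHz.
Within [66 MHz, 130 MHz]: 68.5 MHz, 74 MHz, 116 MHz, 121.5 MHz.

68.5 MHz, 74 MHz, 116 MHz, 121.5 MHz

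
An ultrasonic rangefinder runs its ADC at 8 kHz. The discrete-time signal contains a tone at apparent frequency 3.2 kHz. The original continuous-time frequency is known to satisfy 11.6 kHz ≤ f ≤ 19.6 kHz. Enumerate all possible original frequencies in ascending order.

Frequencies that alias to 3.2 kHz are k·fs ± 3.2 kHz for integer k ≥ 0.
k=0: 3.2 kHz.
k=1: 4.8 kHz, 11.2 kHz.
k=2: 12.8 kHz, 19.2 kHz.
k=3: 20.8 kHz, 27.2 kHz.
Within [11.6 kHz, 19.6 kHz]: 12.8 kHz, 19.2 kHz.

12.8 kHz, 19.2 kHz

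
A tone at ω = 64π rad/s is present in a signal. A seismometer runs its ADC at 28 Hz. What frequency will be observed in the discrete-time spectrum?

ω = 64π rad/s → f = ω/(2π) = 32 Hz.
32 Hz mod fs = 4 Hz.
4 Hz ≤ fs/2 = 14 Hz, appears at 4 Hz.

4 Hz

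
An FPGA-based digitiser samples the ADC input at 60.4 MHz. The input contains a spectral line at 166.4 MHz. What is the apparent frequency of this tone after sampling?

166.4 MHz mod fs = 45.6 MHz.
45.6 MHz > fs/2 = 30.2 MHz, folds to fs − 45.6 MHz = 14.8 MHz.

14.8 MHz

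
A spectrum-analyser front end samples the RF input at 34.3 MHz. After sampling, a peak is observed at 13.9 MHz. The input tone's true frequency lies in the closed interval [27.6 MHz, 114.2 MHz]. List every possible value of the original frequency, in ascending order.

48.2 MHz, 54.7 MHz, 82.5 MHz, 89 MHz

Frequencies that alias to 13.9 MHz are k·fs ± 13.9 MHz for integer k ≥ 0.
k=0: 13.9 MHz.
k=1: 20.4 MHz, 48.2 MHz.
k=2: 54.7 MHz, 82.5 MHz.
k=3: 89 MHz, 116.8 MHz.
k=4: 123.3 MHz, 151.1 MHz.
Within [27.6 MHz, 114.2 MHz]: 48.2 MHz, 54.7 MHz, 82.5 MHz, 89 MHz.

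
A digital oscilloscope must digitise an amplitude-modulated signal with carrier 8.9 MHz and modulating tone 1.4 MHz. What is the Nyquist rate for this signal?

AM sidebands sit at fc ± fm = 7.5 MHz and 10.3 MHz.
Highest-frequency component: 10.3 MHz.
Nyquist rate = 2 × 10.3 MHz = 20.6 MHz.

20.6 MHz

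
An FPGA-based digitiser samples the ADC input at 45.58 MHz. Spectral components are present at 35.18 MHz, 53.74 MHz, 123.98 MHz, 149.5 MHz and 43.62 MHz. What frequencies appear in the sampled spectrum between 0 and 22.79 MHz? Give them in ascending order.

fs/2 = 22.79 MHz.
35.18 MHz > fs/2 = 22.79 MHz, folds to fs − 35.18 MHz = 10.4 MHz.
53.74 MHz mod fs = 8.16 MHz.
8.16 MHz ≤ fs/2 = 22.79 MHz, appears at 8.16 MHz.
123.98 MHz mod fs = 32.82 MHz.
32.82 MHz > fs/2 = 22.79 MHz, folds to fs − 32.82 MHz = 12.76 MHz.
149.5 MHz mod fs = 12.76 MHz.
12.76 MHz ≤ fs/2 = 22.79 MHz, appears at 12.76 MHz.
43.62 MHz > fs/2 = 22.79 MHz, folds to fs − 43.62 MHz = 1.96 MHz.
Distinct values: {1.96 MHz, 8.16 MHz, 10.4 MHz, 12.76 MHz}.

1.96 MHz, 8.16 MHz, 10.4 MHz, 12.76 MHz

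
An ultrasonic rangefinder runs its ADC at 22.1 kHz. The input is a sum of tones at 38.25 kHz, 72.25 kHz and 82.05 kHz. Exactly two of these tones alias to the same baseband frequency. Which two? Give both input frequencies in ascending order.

fs/2 = 11.05 kHz.
38.25 kHz mod fs = 16.15 kHz.
16.15 kHz > fs/2 = 11.05 kHz, folds to fs − 16.15 kHz = 5.95 kHz.
72.25 kHz mod fs = 5.95 kHz.
5.95 kHz ≤ fs/2 = 11.05 kHz, appears at 5.95 kHz.
82.05 kHz mod fs = 15.75 kHz.
15.75 kHz > fs/2 = 11.05 kHz, folds to fs − 15.75 kHz = 6.35 kHz.
38.25 kHz and 72.25 kHz both map to 5.95 kHz.

38.25 kHz, 72.25 kHz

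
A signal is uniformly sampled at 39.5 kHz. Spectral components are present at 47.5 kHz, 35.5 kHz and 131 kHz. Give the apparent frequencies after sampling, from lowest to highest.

4 kHz, 8 kHz, 12.5 kHz

fs/2 = 19.75 kHz.
47.5 kHz mod fs = 8 kHz.
8 kHz ≤ fs/2 = 19.75 kHz, appears at 8 kHz.
35.5 kHz > fs/2 = 19.75 kHz, folds to fs − 35.5 kHz = 4 kHz.
131 kHz mod fs = 12.5 kHz.
12.5 kHz ≤ fs/2 = 19.75 kHz, appears at 12.5 kHz.
Distinct values: {4 kHz, 8 kHz, 12.5 kHz}.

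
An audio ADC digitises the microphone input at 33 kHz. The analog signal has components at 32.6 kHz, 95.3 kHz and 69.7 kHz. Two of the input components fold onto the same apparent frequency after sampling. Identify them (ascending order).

69.7 kHz, 95.3 kHz

fs/2 = 16.5 kHz.
32.6 kHz > fs/2 = 16.5 kHz, folds to fs − 32.6 kHz = 0.4 kHz.
95.3 kHz mod fs = 29.3 kHz.
29.3 kHz > fs/2 = 16.5 kHz, folds to fs − 29.3 kHz = 3.7 kHz.
69.7 kHz mod fs = 3.7 kHz.
3.7 kHz ≤ fs/2 = 16.5 kHz, appears at 3.7 kHz.
69.7 kHz and 95.3 kHz both map to 3.7 kHz.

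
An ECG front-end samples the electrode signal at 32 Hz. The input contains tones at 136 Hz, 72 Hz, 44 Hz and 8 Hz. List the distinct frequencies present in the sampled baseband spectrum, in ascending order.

8 Hz, 12 Hz

fs/2 = 16 Hz.
136 Hz mod fs = 8 Hz.
8 Hz ≤ fs/2 = 16 Hz, appears at 8 Hz.
72 Hz mod fs = 8 Hz.
8 Hz ≤ fs/2 = 16 Hz, appears at 8 Hz.
44 Hz mod fs = 12 Hz.
12 Hz ≤ fs/2 = 16 Hz, appears at 12 Hz.
8 Hz ≤ fs/2 = 16 Hz, passes unchanged.
Distinct values: {8 Hz, 12 Hz}.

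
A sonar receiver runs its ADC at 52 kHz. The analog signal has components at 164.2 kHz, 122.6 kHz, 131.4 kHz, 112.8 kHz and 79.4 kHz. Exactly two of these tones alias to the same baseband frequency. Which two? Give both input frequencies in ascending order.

79.4 kHz, 131.4 kHz

fs/2 = 26 kHz.
164.2 kHz mod fs = 8.2 kHz.
8.2 kHz ≤ fs/2 = 26 kHz, appears at 8.2 kHz.
122.6 kHz mod fs = 18.6 kHz.
18.6 kHz ≤ fs/2 = 26 kHz, appears at 18.6 kHz.
131.4 kHz mod fs = 27.4 kHz.
27.4 kHz > fs/2 = 26 kHz, folds to fs − 27.4 kHz = 24.6 kHz.
112.8 kHz mod fs = 8.8 kHz.
8.8 kHz ≤ fs/2 = 26 kHz, appears at 8.8 kHz.
79.4 kHz mod fs = 27.4 kHz.
27.4 kHz > fs/2 = 26 kHz, folds to fs − 27.4 kHz = 24.6 kHz.
79.4 kHz and 131.4 kHz both map to 24.6 kHz.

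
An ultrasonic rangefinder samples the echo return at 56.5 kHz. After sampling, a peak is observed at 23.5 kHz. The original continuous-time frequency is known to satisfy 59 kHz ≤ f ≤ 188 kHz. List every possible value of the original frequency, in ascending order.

80 kHz, 89.5 kHz, 136.5 kHz, 146 kHz

Frequencies that alias to 23.5 kHz are k·fs ± 23.5 kHz for integer k ≥ 0.
k=0: 23.5 kHz.
k=1: 33 kHz, 80 kHz.
k=2: 89.5 kHz, 136.5 kHz.
k=3: 146 kHz, 193 kHz.
k=4: 202.5 kHz, 249.5 kHz.
Within [59 kHz, 188 kHz]: 80 kHz, 89.5 kHz, 136.5 kHz, 146 kHz.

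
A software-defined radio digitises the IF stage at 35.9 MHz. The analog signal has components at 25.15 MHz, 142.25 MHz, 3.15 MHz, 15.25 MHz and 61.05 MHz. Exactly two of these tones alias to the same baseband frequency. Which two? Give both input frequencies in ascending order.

25.15 MHz, 61.05 MHz

fs/2 = 17.95 MHz.
25.15 MHz > fs/2 = 17.95 MHz, folds to fs − 25.15 MHz = 10.75 MHz.
142.25 MHz mod fs = 34.55 MHz.
34.55 MHz > fs/2 = 17.95 MHz, folds to fs − 34.55 MHz = 1.35 MHz.
3.15 MHz ≤ fs/2 = 17.95 MHz, passes unchanged.
15.25 MHz ≤ fs/2 = 17.95 MHz, passes unchanged.
61.05 MHz mod fs = 25.15 MHz.
25.15 MHz > fs/2 = 17.95 MHz, folds to fs − 25.15 MHz = 10.75 MHz.
25.15 MHz and 61.05 MHz both map to 10.75 MHz.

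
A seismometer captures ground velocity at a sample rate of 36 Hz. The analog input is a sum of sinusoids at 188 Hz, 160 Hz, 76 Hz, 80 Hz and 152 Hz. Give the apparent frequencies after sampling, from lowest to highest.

4 Hz, 8 Hz, 16 Hz

fs/2 = 18 Hz.
188 Hz mod fs = 8 Hz.
8 Hz ≤ fs/2 = 18 Hz, appears at 8 Hz.
160 Hz mod fs = 16 Hz.
16 Hz ≤ fs/2 = 18 Hz, appears at 16 Hz.
76 Hz mod fs = 4 Hz.
4 Hz ≤ fs/2 = 18 Hz, appears at 4 Hz.
80 Hz mod fs = 8 Hz.
8 Hz ≤ fs/2 = 18 Hz, appears at 8 Hz.
152 Hz mod fs = 8 Hz.
8 Hz ≤ fs/2 = 18 Hz, appears at 8 Hz.
Distinct values: {4 Hz, 8 Hz, 16 Hz}.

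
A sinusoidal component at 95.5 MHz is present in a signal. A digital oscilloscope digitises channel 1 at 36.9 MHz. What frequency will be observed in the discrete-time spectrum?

95.5 MHz mod fs = 21.7 MHz.
21.7 MHz > fs/2 = 18.45 MHz, folds to fs − 21.7 MHz = 15.2 MHz.

15.2 MHz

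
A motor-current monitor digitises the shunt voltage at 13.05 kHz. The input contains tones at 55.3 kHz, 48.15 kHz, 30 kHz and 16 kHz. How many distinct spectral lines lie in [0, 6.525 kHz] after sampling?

fs/2 = 6.525 kHz.
55.3 kHz mod fs = 3.1 kHz.
3.1 kHz ≤ fs/2 = 6.525 kHz, appears at 3.1 kHz.
48.15 kHz mod fs = 9 kHz.
9 kHz > fs/2 = 6.525 kHz, folds to fs − 9 kHz = 4.05 kHz.
30 kHz mod fs = 3.9 kHz.
3.9 kHz ≤ fs/2 = 6.525 kHz, appears at 3.9 kHz.
16 kHz mod fs = 2.95 kHz.
2.95 kHz ≤ fs/2 = 6.525 kHz, appears at 2.95 kHz.
Distinct values: {2.95 kHz, 3.1 kHz, 3.9 kHz, 4.05 kHz} → 4.

4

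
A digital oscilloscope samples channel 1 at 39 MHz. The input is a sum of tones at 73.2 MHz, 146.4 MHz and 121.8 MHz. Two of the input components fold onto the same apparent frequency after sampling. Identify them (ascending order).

fs/2 = 19.5 MHz.
73.2 MHz mod fs = 34.2 MHz.
34.2 MHz > fs/2 = 19.5 MHz, folds to fs − 34.2 MHz = 4.8 MHz.
146.4 MHz mod fs = 29.4 MHz.
29.4 MHz > fs/2 = 19.5 MHz, folds to fs − 29.4 MHz = 9.6 MHz.
121.8 MHz mod fs = 4.8 MHz.
4.8 MHz ≤ fs/2 = 19.5 MHz, appears at 4.8 MHz.
73.2 MHz and 121.8 MHz both map to 4.8 MHz.

73.2 MHz, 121.8 MHz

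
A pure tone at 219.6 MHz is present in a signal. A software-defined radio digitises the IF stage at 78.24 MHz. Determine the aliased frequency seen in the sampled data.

15.12 MHz

219.6 MHz mod fs = 63.12 MHz.
63.12 MHz > fs/2 = 39.12 MHz, folds to fs − 63.12 MHz = 15.12 MHz.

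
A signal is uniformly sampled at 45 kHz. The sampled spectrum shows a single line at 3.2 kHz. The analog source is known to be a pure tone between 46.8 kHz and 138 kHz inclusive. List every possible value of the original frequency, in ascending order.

48.2 kHz, 86.8 kHz, 93.2 kHz, 131.8 kHz

Frequencies that alias to 3.2 kHz are k·fs ± 3.2 kHz for integer k ≥ 0.
k=0: 3.2 kHz.
k=1: 41.8 kHz, 48.2 kHz.
k=2: 86.8 kHz, 93.2 kHz.
k=3: 131.8 kHz, 138.2 kHz.
k=4: 176.8 kHz, 183.2 kHz.
Within [46.8 kHz, 138 kHz]: 48.2 kHz, 86.8 kHz, 93.2 kHz, 131.8 kHz.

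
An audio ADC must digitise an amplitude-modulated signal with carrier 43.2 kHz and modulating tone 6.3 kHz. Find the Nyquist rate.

AM sidebands sit at fc ± fm = 36.9 kHz and 49.5 kHz.
Highest-frequency component: 49.5 kHz.
Nyquist rate = 2 × 49.5 kHz = 99 kHz.

99 kHz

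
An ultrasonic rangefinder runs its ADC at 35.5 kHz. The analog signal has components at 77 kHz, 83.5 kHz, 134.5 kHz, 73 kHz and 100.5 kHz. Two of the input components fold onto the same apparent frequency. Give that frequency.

6 kHz

fs/2 = 17.75 kHz.
77 kHz mod fs = 6 kHz.
6 kHz ≤ fs/2 = 17.75 kHz, appears at 6 kHz.
83.5 kHz mod fs = 12.5 kHz.
12.5 kHz ≤ fs/2 = 17.75 kHz, appears at 12.5 kHz.
134.5 kHz mod fs = 28 kHz.
28 kHz > fs/2 = 17.75 kHz, folds to fs − 28 kHz = 7.5 kHz.
73 kHz mod fs = 2 kHz.
2 kHz ≤ fs/2 = 17.75 kHz, appears at 2 kHz.
100.5 kHz mod fs = 29.5 kHz.
29.5 kHz > fs/2 = 17.75 kHz, folds to fs − 29.5 kHz = 6 kHz.
77 kHz and 100.5 kHz both map to 6 kHz.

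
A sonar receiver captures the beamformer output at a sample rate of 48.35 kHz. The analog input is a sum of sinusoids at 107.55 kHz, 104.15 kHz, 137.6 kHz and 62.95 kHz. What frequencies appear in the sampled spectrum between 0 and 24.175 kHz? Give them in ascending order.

7.45 kHz, 10.85 kHz, 14.6 kHz

fs/2 = 24.175 kHz.
107.55 kHz mod fs = 10.85 kHz.
10.85 kHz ≤ fs/2 = 24.175 kHz, appears at 10.85 kHz.
104.15 kHz mod fs = 7.45 kHz.
7.45 kHz ≤ fs/2 = 24.175 kHz, appears at 7.45 kHz.
137.6 kHz mod fs = 40.9 kHz.
40.9 kHz > fs/2 = 24.175 kHz, folds to fs − 40.9 kHz = 7.45 kHz.
62.95 kHz mod fs = 14.6 kHz.
14.6 kHz ≤ fs/2 = 24.175 kHz, appears at 14.6 kHz.
Distinct values: {7.45 kHz, 10.85 kHz, 14.6 kHz}.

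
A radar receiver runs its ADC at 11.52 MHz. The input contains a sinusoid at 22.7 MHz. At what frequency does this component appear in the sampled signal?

22.7 MHz mod fs = 11.18 MHz.
11.18 MHz > fs/2 = 5.76 MHz, folds to fs − 11.18 MHz = 0.34 MHz.

0.34 MHz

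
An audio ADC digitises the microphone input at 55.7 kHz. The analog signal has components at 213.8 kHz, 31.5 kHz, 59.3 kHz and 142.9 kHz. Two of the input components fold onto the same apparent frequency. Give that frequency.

fs/2 = 27.85 kHz.
213.8 kHz mod fs = 46.7 kHz.
46.7 kHz > fs/2 = 27.85 kHz, folds to fs − 46.7 kHz = 9 kHz.
31.5 kHz > fs/2 = 27.85 kHz, folds to fs − 31.5 kHz = 24.2 kHz.
59.3 kHz mod fs = 3.6 kHz.
3.6 kHz ≤ fs/2 = 27.85 kHz, appears at 3.6 kHz.
142.9 kHz mod fs = 31.5 kHz.
31.5 kHz > fs/2 = 27.85 kHz, folds to fs − 31.5 kHz = 24.2 kHz.
31.5 kHz and 142.9 kHz both map to 24.2 kHz.

24.2 kHz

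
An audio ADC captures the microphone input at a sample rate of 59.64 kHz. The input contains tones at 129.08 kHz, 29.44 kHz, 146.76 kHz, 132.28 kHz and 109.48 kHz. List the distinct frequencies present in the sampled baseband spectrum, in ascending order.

9.8 kHz, 13 kHz, 27.48 kHz, 29.44 kHz

fs/2 = 29.82 kHz.
129.08 kHz mod fs = 9.8 kHz.
9.8 kHz ≤ fs/2 = 29.82 kHz, appears at 9.8 kHz.
29.44 kHz ≤ fs/2 = 29.82 kHz, passes unchanged.
146.76 kHz mod fs = 27.48 kHz.
27.48 kHz ≤ fs/2 = 29.82 kHz, appears at 27.48 kHz.
132.28 kHz mod fs = 13 kHz.
13 kHz ≤ fs/2 = 29.82 kHz, appears at 13 kHz.
109.48 kHz mod fs = 49.84 kHz.
49.84 kHz > fs/2 = 29.82 kHz, folds to fs − 49.84 kHz = 9.8 kHz.
Distinct values: {9.8 kHz, 13 kHz, 27.48 kHz, 29.44 kHz}.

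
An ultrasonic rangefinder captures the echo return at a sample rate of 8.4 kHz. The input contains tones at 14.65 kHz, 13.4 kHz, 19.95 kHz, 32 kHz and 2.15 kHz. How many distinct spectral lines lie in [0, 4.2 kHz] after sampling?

fs/2 = 4.2 kHz.
14.65 kHz mod fs = 6.25 kHz.
6.25 kHz > fs/2 = 4.2 kHz, folds to fs − 6.25 kHz = 2.15 kHz.
13.4 kHz mod fs = 5 kHz.
5 kHz > fs/2 = 4.2 kHz, folds to fs − 5 kHz = 3.4 kHz.
19.95 kHz mod fs = 3.15 kHz.
3.15 kHz ≤ fs/2 = 4.2 kHz, appears at 3.15 kHz.
32 kHz mod fs = 6.8 kHz.
6.8 kHz > fs/2 = 4.2 kHz, folds to fs − 6.8 kHz = 1.6 kHz.
2.15 kHz ≤ fs/2 = 4.2 kHz, passes unchanged.
Distinct values: {1.6 kHz, 2.15 kHz, 3.15 kHz, 3.4 kHz} → 4.

4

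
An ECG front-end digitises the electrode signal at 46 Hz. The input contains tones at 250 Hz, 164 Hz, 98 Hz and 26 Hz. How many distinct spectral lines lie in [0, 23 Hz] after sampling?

2

fs/2 = 23 Hz.
250 Hz mod fs = 20 Hz.
20 Hz ≤ fs/2 = 23 Hz, appears at 20 Hz.
164 Hz mod fs = 26 Hz.
26 Hz > fs/2 = 23 Hz, folds to fs − 26 Hz = 20 Hz.
98 Hz mod fs = 6 Hz.
6 Hz ≤ fs/2 = 23 Hz, appears at 6 Hz.
26 Hz > fs/2 = 23 Hz, folds to fs − 26 Hz = 20 Hz.
Distinct values: {6 Hz, 20 Hz} → 2.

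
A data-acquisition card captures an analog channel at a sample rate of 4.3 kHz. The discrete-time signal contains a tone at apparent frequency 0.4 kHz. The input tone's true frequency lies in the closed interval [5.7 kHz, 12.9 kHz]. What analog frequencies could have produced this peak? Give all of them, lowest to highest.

Frequencies that alias to 0.4 kHz are k·fs ± 0.4 kHz for integer k ≥ 0.
k=0: 0.4 kHz.
k=1: 3.9 kHz, 4.7 kHz.
k=2: 8.2 kHz, 9 kHz.
k=3: 12.5 kHz, 13.3 kHz.
k=4: 16.8 kHz, 17.6 kHz.
Within [5.7 kHz, 12.9 kHz]: 8.2 kHz, 9 kHz, 12.5 kHz.

8.2 kHz, 9 kHz, 12.5 kHz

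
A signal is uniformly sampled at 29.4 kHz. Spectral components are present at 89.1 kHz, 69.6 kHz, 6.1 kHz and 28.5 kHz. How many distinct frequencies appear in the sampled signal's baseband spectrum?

3

fs/2 = 14.7 kHz.
89.1 kHz mod fs = 0.9 kHz.
0.9 kHz ≤ fs/2 = 14.7 kHz, appears at 0.9 kHz.
69.6 kHz mod fs = 10.8 kHz.
10.8 kHz ≤ fs/2 = 14.7 kHz, appears at 10.8 kHz.
6.1 kHz ≤ fs/2 = 14.7 kHz, passes unchanged.
28.5 kHz > fs/2 = 14.7 kHz, folds to fs − 28.5 kHz = 0.9 kHz.
Distinct values: {0.9 kHz, 6.1 kHz, 10.8 kHz} → 3.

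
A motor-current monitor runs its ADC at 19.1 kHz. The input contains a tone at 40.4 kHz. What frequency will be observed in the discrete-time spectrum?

2.2 kHz

40.4 kHz mod fs = 2.2 kHz.
2.2 kHz ≤ fs/2 = 9.55 kHz, appears at 2.2 kHz.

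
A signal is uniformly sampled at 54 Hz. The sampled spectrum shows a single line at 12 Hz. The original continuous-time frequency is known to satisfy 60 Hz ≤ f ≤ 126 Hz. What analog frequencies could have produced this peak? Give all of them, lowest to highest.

Frequencies that alias to 12 Hz are k·fs ± 12 Hz for integer k ≥ 0.
k=0: 12 Hz.
k=1: 42 Hz, 66 Hz.
k=2: 96 Hz, 120 Hz.
k=3: 150 Hz, 174 Hz.
Within [60 Hz, 126 Hz]: 66 Hz, 96 Hz, 120 Hz.

66 Hz, 96 Hz, 120 Hz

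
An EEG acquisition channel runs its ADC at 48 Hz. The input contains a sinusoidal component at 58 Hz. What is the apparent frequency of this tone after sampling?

10 Hz

58 Hz mod fs = 10 Hz.
10 Hz ≤ fs/2 = 24 Hz, appears at 10 Hz.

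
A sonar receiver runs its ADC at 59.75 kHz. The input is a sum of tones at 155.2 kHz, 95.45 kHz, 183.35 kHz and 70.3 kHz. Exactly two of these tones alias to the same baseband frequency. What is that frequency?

fs/2 = 29.875 kHz.
155.2 kHz mod fs = 35.7 kHz.
35.7 kHz > fs/2 = 29.875 kHz, folds to fs − 35.7 kHz = 24.05 kHz.
95.45 kHz mod fs = 35.7 kHz.
35.7 kHz > fs/2 = 29.875 kHz, folds to fs − 35.7 kHz = 24.05 kHz.
183.35 kHz mod fs = 4.1 kHz.
4.1 kHz ≤ fs/2 = 29.875 kHz, appears at 4.1 kHz.
70.3 kHz mod fs = 10.55 kHz.
10.55 kHz ≤ fs/2 = 29.875 kHz, appears at 10.55 kHz.
95.45 kHz and 155.2 kHz both map to 24.05 kHz.

24.05 kHz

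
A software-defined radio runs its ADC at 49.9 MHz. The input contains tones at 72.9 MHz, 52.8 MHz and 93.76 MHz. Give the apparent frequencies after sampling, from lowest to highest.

2.9 MHz, 6.04 MHz, 23 MHz

fs/2 = 24.95 MHz.
72.9 MHz mod fs = 23 MHz.
23 MHz ≤ fs/2 = 24.95 MHz, appears at 23 MHz.
52.8 MHz mod fs = 2.9 MHz.
2.9 MHz ≤ fs/2 = 24.95 MHz, appears at 2.9 MHz.
93.76 MHz mod fs = 43.86 MHz.
43.86 MHz > fs/2 = 24.95 MHz, folds to fs − 43.86 MHz = 6.04 MHz.
Distinct values: {2.9 MHz, 6.04 MHz, 23 MHz}.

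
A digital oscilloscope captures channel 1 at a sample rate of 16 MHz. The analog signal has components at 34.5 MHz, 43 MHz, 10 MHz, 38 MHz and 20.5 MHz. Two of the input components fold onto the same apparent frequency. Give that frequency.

fs/2 = 8 MHz.
34.5 MHz mod fs = 2.5 MHz.
2.5 MHz ≤ fs/2 = 8 MHz, appears at 2.5 MHz.
43 MHz mod fs = 11 MHz.
11 MHz > fs/2 = 8 MHz, folds to fs − 11 MHz = 5 MHz.
10 MHz > fs/2 = 8 MHz, folds to fs − 10 MHz = 6 MHz.
38 MHz mod fs = 6 MHz.
6 MHz ≤ fs/2 = 8 MHz, appears at 6 MHz.
20.5 MHz mod fs = 4.5 MHz.
4.5 MHz ≤ fs/2 = 8 MHz, appears at 4.5 MHz.
10 MHz and 38 MHz both map to 6 MHz.

6 MHz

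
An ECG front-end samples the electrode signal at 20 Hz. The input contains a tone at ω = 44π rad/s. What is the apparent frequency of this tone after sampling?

2 Hz

ω = 44π rad/s → f = ω/(2π) = 22 Hz.
22 Hz mod fs = 2 Hz.
2 Hz ≤ fs/2 = 10 Hz, appears at 2 Hz.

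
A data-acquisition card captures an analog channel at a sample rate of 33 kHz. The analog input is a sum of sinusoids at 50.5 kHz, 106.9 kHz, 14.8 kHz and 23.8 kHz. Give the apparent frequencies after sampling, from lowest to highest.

fs/2 = 16.5 kHz.
50.5 kHz mod fs = 17.5 kHz.
17.5 kHz > fs/2 = 16.5 kHz, folds to fs − 17.5 kHz = 15.5 kHz.
106.9 kHz mod fs = 7.9 kHz.
7.9 kHz ≤ fs/2 = 16.5 kHz, appears at 7.9 kHz.
14.8 kHz ≤ fs/2 = 16.5 kHz, passes unchanged.
23.8 kHz > fs/2 = 16.5 kHz, folds to fs − 23.8 kHz = 9.2 kHz.
Distinct values: {7.9 kHz, 9.2 kHz, 14.8 kHz, 15.5 kHz}.

7.9 kHz, 9.2 kHz, 14.8 kHz, 15.5 kHz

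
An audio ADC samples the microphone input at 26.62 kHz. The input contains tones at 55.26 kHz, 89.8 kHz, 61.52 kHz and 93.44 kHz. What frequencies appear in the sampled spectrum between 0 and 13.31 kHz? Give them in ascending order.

2.02 kHz, 8.28 kHz, 9.94 kHz, 13.04 kHz

fs/2 = 13.31 kHz.
55.26 kHz mod fs = 2.02 kHz.
2.02 kHz ≤ fs/2 = 13.31 kHz, appears at 2.02 kHz.
89.8 kHz mod fs = 9.94 kHz.
9.94 kHz ≤ fs/2 = 13.31 kHz, appears at 9.94 kHz.
61.52 kHz mod fs = 8.28 kHz.
8.28 kHz ≤ fs/2 = 13.31 kHz, appears at 8.28 kHz.
93.44 kHz mod fs = 13.58 kHz.
13.58 kHz > fs/2 = 13.31 kHz, folds to fs − 13.58 kHz = 13.04 kHz.
Distinct values: {2.02 kHz, 8.28 kHz, 9.94 kHz, 13.04 kHz}.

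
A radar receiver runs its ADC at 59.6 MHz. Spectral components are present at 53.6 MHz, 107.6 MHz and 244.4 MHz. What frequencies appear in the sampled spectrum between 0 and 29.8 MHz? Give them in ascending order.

fs/2 = 29.8 MHz.
53.6 MHz > fs/2 = 29.8 MHz, folds to fs − 53.6 MHz = 6 MHz.
107.6 MHz mod fs = 48 MHz.
48 MHz > fs/2 = 29.8 MHz, folds to fs − 48 MHz = 11.6 MHz.
244.4 MHz mod fs = 6 MHz.
6 MHz ≤ fs/2 = 29.8 MHz, appears at 6 MHz.
Distinct values: {6 MHz, 11.6 MHz}.

6 MHz, 11.6 MHz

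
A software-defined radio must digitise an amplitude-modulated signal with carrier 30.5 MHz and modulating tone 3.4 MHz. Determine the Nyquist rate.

AM sidebands sit at fc ± fm = 27.1 MHz and 33.9 MHz.
Highest-frequency component: 33.9 MHz.
Nyquist rate = 2 × 33.9 MHz = 67.8 MHz.

67.8 MHz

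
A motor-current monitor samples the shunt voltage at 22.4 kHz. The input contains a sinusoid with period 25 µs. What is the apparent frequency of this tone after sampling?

T = 25 µs → f = 1/T = 40 kHz.
40 kHz mod fs = 17.6 kHz.
17.6 kHz > fs/2 = 11.2 kHz, folds to fs − 17.6 kHz = 4.8 kHz.

4.8 kHz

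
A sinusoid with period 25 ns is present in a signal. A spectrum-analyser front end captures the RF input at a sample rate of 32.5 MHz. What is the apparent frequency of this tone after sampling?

T = 25 ns → f = 1/T = 40 MHz.
40 MHz mod fs = 7.5 MHz.
7.5 MHz ≤ fs/2 = 16.25 MHz, appears at 7.5 MHz.

7.5 MHz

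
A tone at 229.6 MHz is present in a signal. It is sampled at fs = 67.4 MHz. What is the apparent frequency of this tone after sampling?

27.4 MHz

229.6 MHz mod fs = 27.4 MHz.
27.4 MHz ≤ fs/2 = 33.7 MHz, appears at 27.4 MHz.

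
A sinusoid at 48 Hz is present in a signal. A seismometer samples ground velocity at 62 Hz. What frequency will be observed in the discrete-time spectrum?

48 Hz > fs/2 = 31 Hz, folds to fs − 48 Hz = 14 Hz.

14 Hz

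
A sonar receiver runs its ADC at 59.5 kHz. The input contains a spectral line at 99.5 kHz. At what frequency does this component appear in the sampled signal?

19.5 kHz

99.5 kHz mod fs = 40 kHz.
40 kHz > fs/2 = 29.75 kHz, folds to fs − 40 kHz = 19.5 kHz.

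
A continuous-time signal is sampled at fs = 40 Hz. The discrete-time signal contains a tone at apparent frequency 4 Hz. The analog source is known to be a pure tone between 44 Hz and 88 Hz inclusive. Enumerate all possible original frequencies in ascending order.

Frequencies that alias to 4 Hz are k·fs ± 4 Hz for integer k ≥ 0.
k=0: 4 Hz.
k=1: 36 Hz, 44 Hz.
k=2: 76 Hz, 84 Hz.
k=3: 116 Hz, 124 Hz.
Within [44 Hz, 88 Hz]: 44 Hz, 76 Hz, 84 Hz.

44 Hz, 76 Hz, 84 Hz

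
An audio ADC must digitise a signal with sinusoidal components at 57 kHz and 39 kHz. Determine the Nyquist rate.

Highest-frequency component: 57 kHz.
Nyquist rate = 2 × 57 kHz = 114 kHz.

114 kHz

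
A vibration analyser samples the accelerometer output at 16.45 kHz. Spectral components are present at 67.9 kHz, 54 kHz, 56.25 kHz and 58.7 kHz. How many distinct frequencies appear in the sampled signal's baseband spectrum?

fs/2 = 8.225 kHz.
67.9 kHz mod fs = 2.1 kHz.
2.1 kHz ≤ fs/2 = 8.225 kHz, appears at 2.1 kHz.
54 kHz mod fs = 4.65 kHz.
4.65 kHz ≤ fs/2 = 8.225 kHz, appears at 4.65 kHz.
56.25 kHz mod fs = 6.9 kHz.
6.9 kHz ≤ fs/2 = 8.225 kHz, appears at 6.9 kHz.
58.7 kHz mod fs = 9.35 kHz.
9.35 kHz > fs/2 = 8.225 kHz, folds to fs − 9.35 kHz = 7.1 kHz.
Distinct values: {2.1 kHz, 4.65 kHz, 6.9 kHz, 7.1 kHz} → 4.

4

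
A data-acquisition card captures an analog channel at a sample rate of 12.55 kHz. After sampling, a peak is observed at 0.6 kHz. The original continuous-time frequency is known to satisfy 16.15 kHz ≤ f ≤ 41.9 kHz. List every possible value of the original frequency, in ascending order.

24.5 kHz, 25.7 kHz, 37.05 kHz, 38.25 kHz

Frequencies that alias to 0.6 kHz are k·fs ± 0.6 kHz for integer k ≥ 0.
k=0: 0.6 kHz.
k=1: 11.95 kHz, 13.15 kHz.
k=2: 24.5 kHz, 25.7 kHz.
k=3: 37.05 kHz, 38.25 kHz.
k=4: 49.6 kHz, 50.8 kHz.
Within [16.15 kHz, 41.9 kHz]: 24.5 kHz, 25.7 kHz, 37.05 kHz, 38.25 kHz.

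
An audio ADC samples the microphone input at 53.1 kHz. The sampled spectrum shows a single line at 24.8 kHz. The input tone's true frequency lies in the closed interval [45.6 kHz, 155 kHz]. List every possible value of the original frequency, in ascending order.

77.9 kHz, 81.4 kHz, 131 kHz, 134.5 kHz

Frequencies that alias to 24.8 kHz are k·fs ± 24.8 kHz for integer k ≥ 0.
k=0: 24.8 kHz.
k=1: 28.3 kHz, 77.9 kHz.
k=2: 81.4 kHz, 131 kHz.
k=3: 134.5 kHz, 184.1 kHz.
k=4: 187.6 kHz, 237.2 kHz.
Within [45.6 kHz, 155 kHz]: 77.9 kHz, 81.4 kHz, 131 kHz, 134.5 kHz.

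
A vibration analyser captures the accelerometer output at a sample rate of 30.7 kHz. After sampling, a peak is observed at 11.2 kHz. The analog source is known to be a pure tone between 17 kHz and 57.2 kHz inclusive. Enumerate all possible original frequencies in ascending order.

19.5 kHz, 41.9 kHz, 50.2 kHz

Frequencies that alias to 11.2 kHz are k·fs ± 11.2 kHz for integer k ≥ 0.
k=0: 11.2 kHz.
k=1: 19.5 kHz, 41.9 kHz.
k=2: 50.2 kHz, 72.6 kHz.
k=3: 80.9 kHz, 103.3 kHz.
Within [17 kHz, 57.2 kHz]: 19.5 kHz, 41.9 kHz, 50.2 kHz.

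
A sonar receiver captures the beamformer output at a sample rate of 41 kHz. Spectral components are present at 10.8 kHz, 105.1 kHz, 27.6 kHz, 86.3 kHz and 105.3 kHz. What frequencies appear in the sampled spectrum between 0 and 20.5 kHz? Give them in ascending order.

4.3 kHz, 10.8 kHz, 13.4 kHz, 17.7 kHz, 17.9 kHz

fs/2 = 20.5 kHz.
10.8 kHz ≤ fs/2 = 20.5 kHz, passes unchanged.
105.1 kHz mod fs = 23.1 kHz.
23.1 kHz > fs/2 = 20.5 kHz, folds to fs − 23.1 kHz = 17.9 kHz.
27.6 kHz > fs/2 = 20.5 kHz, folds to fs − 27.6 kHz = 13.4 kHz.
86.3 kHz mod fs = 4.3 kHz.
4.3 kHz ≤ fs/2 = 20.5 kHz, appears at 4.3 kHz.
105.3 kHz mod fs = 23.3 kHz.
23.3 kHz > fs/2 = 20.5 kHz, folds to fs − 23.3 kHz = 17.7 kHz.
Distinct values: {4.3 kHz, 10.8 kHz, 13.4 kHz, 17.7 kHz, 17.9 kHz}.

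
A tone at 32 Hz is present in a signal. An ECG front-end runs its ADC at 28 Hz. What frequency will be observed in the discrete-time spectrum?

4 Hz

32 Hz mod fs = 4 Hz.
4 Hz ≤ fs/2 = 14 Hz, appears at 4 Hz.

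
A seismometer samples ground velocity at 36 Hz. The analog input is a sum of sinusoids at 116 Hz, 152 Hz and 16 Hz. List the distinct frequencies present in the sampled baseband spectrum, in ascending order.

fs/2 = 18 Hz.
116 Hz mod fs = 8 Hz.
8 Hz ≤ fs/2 = 18 Hz, appears at 8 Hz.
152 Hz mod fs = 8 Hz.
8 Hz ≤ fs/2 = 18 Hz, appears at 8 Hz.
16 Hz ≤ fs/2 = 18 Hz, passes unchanged.
Distinct values: {8 Hz, 16 Hz}.

8 Hz, 16 Hz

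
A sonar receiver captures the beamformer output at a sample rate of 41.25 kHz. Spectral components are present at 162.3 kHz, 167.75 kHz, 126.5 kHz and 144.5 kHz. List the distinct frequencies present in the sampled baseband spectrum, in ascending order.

2.7 kHz, 2.75 kHz, 20.5 kHz

fs/2 = 20.625 kHz.
162.3 kHz mod fs = 38.55 kHz.
38.55 kHz > fs/2 = 20.625 kHz, folds to fs − 38.55 kHz = 2.7 kHz.
167.75 kHz mod fs = 2.75 kHz.
2.75 kHz ≤ fs/2 = 20.625 kHz, appears at 2.75 kHz.
126.5 kHz mod fs = 2.75 kHz.
2.75 kHz ≤ fs/2 = 20.625 kHz, appears at 2.75 kHz.
144.5 kHz mod fs = 20.75 kHz.
20.75 kHz > fs/2 = 20.625 kHz, folds to fs − 20.75 kHz = 20.5 kHz.
Distinct values: {2.7 kHz, 2.75 kHz, 20.5 kHz}.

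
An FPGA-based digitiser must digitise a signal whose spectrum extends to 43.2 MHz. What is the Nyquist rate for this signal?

Nyquist rate = 2 × 43.2 MHz = 86.4 MHz.

86.4 MHz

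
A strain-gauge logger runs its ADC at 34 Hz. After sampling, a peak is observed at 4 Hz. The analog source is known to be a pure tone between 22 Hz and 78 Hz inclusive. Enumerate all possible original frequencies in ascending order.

Frequencies that alias to 4 Hz are k·fs ± 4 Hz for integer k ≥ 0.
k=0: 4 Hz.
k=1: 30 Hz, 38 Hz.
k=2: 64 Hz, 72 Hz.
k=3: 98 Hz, 106 Hz.
Within [22 Hz, 78 Hz]: 30 Hz, 38 Hz, 64 Hz, 72 Hz.

30 Hz, 38 Hz, 64 Hz, 72 Hz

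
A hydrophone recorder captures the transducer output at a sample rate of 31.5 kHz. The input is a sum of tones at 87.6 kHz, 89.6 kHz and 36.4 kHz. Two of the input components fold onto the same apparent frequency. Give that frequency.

4.9 kHz

fs/2 = 15.75 kHz.
87.6 kHz mod fs = 24.6 kHz.
24.6 kHz > fs/2 = 15.75 kHz, folds to fs − 24.6 kHz = 6.9 kHz.
89.6 kHz mod fs = 26.6 kHz.
26.6 kHz > fs/2 = 15.75 kHz, folds to fs − 26.6 kHz = 4.9 kHz.
36.4 kHz mod fs = 4.9 kHz.
4.9 kHz ≤ fs/2 = 15.75 kHz, appears at 4.9 kHz.
36.4 kHz and 89.6 kHz both map to 4.9 kHz.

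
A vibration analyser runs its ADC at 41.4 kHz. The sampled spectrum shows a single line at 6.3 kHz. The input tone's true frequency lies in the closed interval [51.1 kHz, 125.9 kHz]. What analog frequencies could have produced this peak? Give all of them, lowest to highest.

76.5 kHz, 89.1 kHz, 117.9 kHz

Frequencies that alias to 6.3 kHz are k·fs ± 6.3 kHz for integer k ≥ 0.
k=0: 6.3 kHz.
k=1: 35.1 kHz, 47.7 kHz.
k=2: 76.5 kHz, 89.1 kHz.
k=3: 117.9 kHz, 130.5 kHz.
k=4: 159.3 kHz, 171.9 kHz.
Within [51.1 kHz, 125.9 kHz]: 76.5 kHz, 89.1 kHz, 117.9 kHz.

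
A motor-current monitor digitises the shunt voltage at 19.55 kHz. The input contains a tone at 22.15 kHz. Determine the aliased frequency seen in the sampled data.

2.6 kHz

22.15 kHz mod fs = 2.6 kHz.
2.6 kHz ≤ fs/2 = 9.775 kHz, appears at 2.6 kHz.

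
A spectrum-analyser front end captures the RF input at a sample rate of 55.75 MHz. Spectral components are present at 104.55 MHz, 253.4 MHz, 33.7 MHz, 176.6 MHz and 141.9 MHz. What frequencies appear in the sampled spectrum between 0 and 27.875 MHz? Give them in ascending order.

6.95 MHz, 9.35 MHz, 22.05 MHz, 25.35 MHz

fs/2 = 27.875 MHz.
104.55 MHz mod fs = 48.8 MHz.
48.8 MHz > fs/2 = 27.875 MHz, folds to fs − 48.8 MHz = 6.95 MHz.
253.4 MHz mod fs = 30.4 MHz.
30.4 MHz > fs/2 = 27.875 MHz, folds to fs − 30.4 MHz = 25.35 MHz.
33.7 MHz > fs/2 = 27.875 MHz, folds to fs − 33.7 MHz = 22.05 MHz.
176.6 MHz mod fs = 9.35 MHz.
9.35 MHz ≤ fs/2 = 27.875 MHz, appears at 9.35 MHz.
141.9 MHz mod fs = 30.4 MHz.
30.4 MHz > fs/2 = 27.875 MHz, folds to fs − 30.4 MHz = 25.35 MHz.
Distinct values: {6.95 MHz, 9.35 MHz, 22.05 MHz, 25.35 MHz}.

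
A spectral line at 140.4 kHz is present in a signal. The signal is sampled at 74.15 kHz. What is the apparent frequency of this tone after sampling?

7.9 kHz

140.4 kHz mod fs = 66.25 kHz.
66.25 kHz > fs/2 = 37.075 kHz, folds to fs − 66.25 kHz = 7.9 kHz.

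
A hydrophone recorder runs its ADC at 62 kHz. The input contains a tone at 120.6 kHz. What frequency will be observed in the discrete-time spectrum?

120.6 kHz mod fs = 58.6 kHz.
58.6 kHz > fs/2 = 31 kHz, folds to fs − 58.6 kHz = 3.4 kHz.

3.4 kHz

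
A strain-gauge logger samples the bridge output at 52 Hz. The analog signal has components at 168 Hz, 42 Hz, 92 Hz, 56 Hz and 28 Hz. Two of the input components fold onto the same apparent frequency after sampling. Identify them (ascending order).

92 Hz, 168 Hz

fs/2 = 26 Hz.
168 Hz mod fs = 12 Hz.
12 Hz ≤ fs/2 = 26 Hz, appears at 12 Hz.
42 Hz > fs/2 = 26 Hz, folds to fs − 42 Hz = 10 Hz.
92 Hz mod fs = 40 Hz.
40 Hz > fs/2 = 26 Hz, folds to fs − 40 Hz = 12 Hz.
56 Hz mod fs = 4 Hz.
4 Hz ≤ fs/2 = 26 Hz, appears at 4 Hz.
28 Hz > fs/2 = 26 Hz, folds to fs − 28 Hz = 24 Hz.
92 Hz and 168 Hz both map to 12 Hz.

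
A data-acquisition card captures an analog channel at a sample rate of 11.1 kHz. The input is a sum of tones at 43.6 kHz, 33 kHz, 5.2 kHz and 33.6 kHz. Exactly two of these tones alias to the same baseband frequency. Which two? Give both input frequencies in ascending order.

fs/2 = 5.55 kHz.
43.6 kHz mod fs = 10.3 kHz.
10.3 kHz > fs/2 = 5.55 kHz, folds to fs − 10.3 kHz = 0.8 kHz.
33 kHz mod fs = 10.8 kHz.
10.8 kHz > fs/2 = 5.55 kHz, folds to fs − 10.8 kHz = 0.3 kHz.
5.2 kHz ≤ fs/2 = 5.55 kHz, passes unchanged.
33.6 kHz mod fs = 0.3 kHz.
0.3 kHz ≤ fs/2 = 5.55 kHz, appears at 0.3 kHz.
33 kHz and 33.6 kHz both map to 0.3 kHz.

33 kHz, 33.6 kHz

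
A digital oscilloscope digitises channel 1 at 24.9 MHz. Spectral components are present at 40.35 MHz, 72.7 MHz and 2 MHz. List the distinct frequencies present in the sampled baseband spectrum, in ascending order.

fs/2 = 12.45 MHz.
40.35 MHz mod fs = 15.45 MHz.
15.45 MHz > fs/2 = 12.45 MHz, folds to fs − 15.45 MHz = 9.45 MHz.
72.7 MHz mod fs = 22.9 MHz.
22.9 MHz > fs/2 = 12.45 MHz, folds to fs − 22.9 MHz = 2 MHz.
2 MHz ≤ fs/2 = 12.45 MHz, passes unchanged.
Distinct values: {2 MHz, 9.45 MHz}.

2 MHz, 9.45 MHz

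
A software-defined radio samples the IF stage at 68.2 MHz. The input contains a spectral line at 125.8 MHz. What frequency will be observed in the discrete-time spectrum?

10.6 MHz

125.8 MHz mod fs = 57.6 MHz.
57.6 MHz > fs/2 = 34.1 MHz, folds to fs − 57.6 MHz = 10.6 MHz.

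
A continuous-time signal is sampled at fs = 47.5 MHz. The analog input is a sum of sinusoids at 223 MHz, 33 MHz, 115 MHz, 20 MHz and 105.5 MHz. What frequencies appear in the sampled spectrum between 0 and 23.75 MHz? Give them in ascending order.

fs/2 = 23.75 MHz.
223 MHz mod fs = 33 MHz.
33 MHz > fs/2 = 23.75 MHz, folds to fs − 33 MHz = 14.5 MHz.
33 MHz > fs/2 = 23.75 MHz, folds to fs − 33 MHz = 14.5 MHz.
115 MHz mod fs = 20 MHz.
20 MHz ≤ fs/2 = 23.75 MHz, appears at 20 MHz.
20 MHz ≤ fs/2 = 23.75 MHz, passes unchanged.
105.5 MHz mod fs = 10.5 MHz.
10.5 MHz ≤ fs/2 = 23.75 MHz, appears at 10.5 MHz.
Distinct values: {10.5 MHz, 14.5 MHz, 20 MHz}.

10.5 MHz, 14.5 MHz, 20 MHz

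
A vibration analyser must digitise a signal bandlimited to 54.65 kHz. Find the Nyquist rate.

109.3 kHz

Nyquist rate = 2 × 54.65 kHz = 109.3 kHz.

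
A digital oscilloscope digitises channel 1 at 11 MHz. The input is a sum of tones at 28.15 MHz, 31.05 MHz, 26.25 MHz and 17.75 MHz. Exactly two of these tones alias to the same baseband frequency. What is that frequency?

fs/2 = 5.5 MHz.
28.15 MHz mod fs = 6.15 MHz.
6.15 MHz > fs/2 = 5.5 MHz, folds to fs − 6.15 MHz = 4.85 MHz.
31.05 MHz mod fs = 9.05 MHz.
9.05 MHz > fs/2 = 5.5 MHz, folds to fs − 9.05 MHz = 1.95 MHz.
26.25 MHz mod fs = 4.25 MHz.
4.25 MHz ≤ fs/2 = 5.5 MHz, appears at 4.25 MHz.
17.75 MHz mod fs = 6.75 MHz.
6.75 MHz > fs/2 = 5.5 MHz, folds to fs − 6.75 MHz = 4.25 MHz.
17.75 MHz and 26.25 MHz both map to 4.25 MHz.

4.25 MHz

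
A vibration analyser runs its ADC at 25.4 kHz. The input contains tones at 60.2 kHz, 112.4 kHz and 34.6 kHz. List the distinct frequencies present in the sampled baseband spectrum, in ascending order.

9.2 kHz, 9.4 kHz, 10.8 kHz

fs/2 = 12.7 kHz.
60.2 kHz mod fs = 9.4 kHz.
9.4 kHz ≤ fs/2 = 12.7 kHz, appears at 9.4 kHz.
112.4 kHz mod fs = 10.8 kHz.
10.8 kHz ≤ fs/2 = 12.7 kHz, appears at 10.8 kHz.
34.6 kHz mod fs = 9.2 kHz.
9.2 kHz ≤ fs/2 = 12.7 kHz, appears at 9.2 kHz.
Distinct values: {9.2 kHz, 9.4 kHz, 10.8 kHz}.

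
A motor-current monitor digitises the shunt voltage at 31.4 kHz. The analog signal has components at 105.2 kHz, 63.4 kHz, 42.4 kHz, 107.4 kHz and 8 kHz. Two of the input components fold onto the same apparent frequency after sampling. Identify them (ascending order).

fs/2 = 15.7 kHz.
105.2 kHz mod fs = 11 kHz.
11 kHz ≤ fs/2 = 15.7 kHz, appears at 11 kHz.
63.4 kHz mod fs = 0.6 kHz.
0.6 kHz ≤ fs/2 = 15.7 kHz, appears at 0.6 kHz.
42.4 kHz mod fs = 11 kHz.
11 kHz ≤ fs/2 = 15.7 kHz, appears at 11 kHz.
107.4 kHz mod fs = 13.2 kHz.
13.2 kHz ≤ fs/2 = 15.7 kHz, appears at 13.2 kHz.
8 kHz ≤ fs/2 = 15.7 kHz, passes unchanged.
42.4 kHz and 105.2 kHz both map to 11 kHz.

42.4 kHz, 105.2 kHz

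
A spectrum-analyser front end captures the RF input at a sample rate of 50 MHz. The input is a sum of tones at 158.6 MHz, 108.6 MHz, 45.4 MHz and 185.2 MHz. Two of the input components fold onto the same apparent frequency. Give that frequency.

8.6 MHz

fs/2 = 25 MHz.
158.6 MHz mod fs = 8.6 MHz.
8.6 MHz ≤ fs/2 = 25 MHz, appears at 8.6 MHz.
108.6 MHz mod fs = 8.6 MHz.
8.6 MHz ≤ fs/2 = 25 MHz, appears at 8.6 MHz.
45.4 MHz > fs/2 = 25 MHz, folds to fs − 45.4 MHz = 4.6 MHz.
185.2 MHz mod fs = 35.2 MHz.
35.2 MHz > fs/2 = 25 MHz, folds to fs − 35.2 MHz = 14.8 MHz.
108.6 MHz and 158.6 MHz both map to 8.6 MHz.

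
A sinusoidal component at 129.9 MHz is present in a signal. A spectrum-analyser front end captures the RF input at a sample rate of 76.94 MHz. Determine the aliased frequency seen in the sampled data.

23.98 MHz

129.9 MHz mod fs = 52.96 MHz.
52.96 MHz > fs/2 = 38.47 MHz, folds to fs − 52.96 MHz = 23.98 MHz.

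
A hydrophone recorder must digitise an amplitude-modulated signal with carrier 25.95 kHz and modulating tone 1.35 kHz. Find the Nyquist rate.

54.6 kHz

AM sidebands sit at fc ± fm = 24.6 kHz and 27.3 kHz.
Highest-frequency component: 27.3 kHz.
Nyquist rate = 2 × 27.3 kHz = 54.6 kHz.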